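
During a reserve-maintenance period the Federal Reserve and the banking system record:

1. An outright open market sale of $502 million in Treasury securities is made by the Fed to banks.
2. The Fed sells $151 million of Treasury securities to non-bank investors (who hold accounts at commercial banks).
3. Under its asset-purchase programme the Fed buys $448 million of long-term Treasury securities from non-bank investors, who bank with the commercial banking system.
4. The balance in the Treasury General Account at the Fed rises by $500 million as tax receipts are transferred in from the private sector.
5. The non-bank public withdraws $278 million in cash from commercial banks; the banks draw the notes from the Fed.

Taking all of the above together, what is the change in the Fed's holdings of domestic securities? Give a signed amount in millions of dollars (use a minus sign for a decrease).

Fed balance sheet:
  Assets:      Securities −$205M
  Liabilities: Bank reserves −$983M, Currency in circulation +$278M, Government deposits +$500M
So the change in the Fed's holdings of domestic securities is -$205 million.

-$205 million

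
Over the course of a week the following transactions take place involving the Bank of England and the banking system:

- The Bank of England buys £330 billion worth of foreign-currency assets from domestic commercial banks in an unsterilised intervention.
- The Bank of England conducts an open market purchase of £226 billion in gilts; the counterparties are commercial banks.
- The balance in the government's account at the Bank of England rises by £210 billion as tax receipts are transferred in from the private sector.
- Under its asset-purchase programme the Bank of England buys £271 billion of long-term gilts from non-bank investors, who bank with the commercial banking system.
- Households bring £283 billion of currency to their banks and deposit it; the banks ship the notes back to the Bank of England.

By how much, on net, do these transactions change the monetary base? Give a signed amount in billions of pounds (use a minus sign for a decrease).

Bank of England balance sheet:
  Assets:      Securities +£497B, Foreign assets +£330B
  Liabilities: Bank reserves +£900B, Currency in circulation −£283B, Government deposits +£210B
Monetary base = currency + reserves: −£283B + (+£900B) = +£617 billion.

+£617 billion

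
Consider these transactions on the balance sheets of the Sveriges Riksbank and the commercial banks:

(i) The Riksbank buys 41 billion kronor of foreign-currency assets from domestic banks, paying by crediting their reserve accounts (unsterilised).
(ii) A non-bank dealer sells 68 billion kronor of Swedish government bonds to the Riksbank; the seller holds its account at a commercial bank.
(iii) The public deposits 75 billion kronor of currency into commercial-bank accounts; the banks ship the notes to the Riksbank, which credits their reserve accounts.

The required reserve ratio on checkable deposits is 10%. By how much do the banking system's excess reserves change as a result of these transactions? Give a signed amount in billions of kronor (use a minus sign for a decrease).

+169.7 billion

FX purchase 41 billion kronor: reserves +41B, deposits 0.
Asset purchase (from non-banks) 68 billion kronor: reserves +68B, deposits +68B.
Currency deposit 75 billion kronor: reserves +75B, deposits +75B.
Totals: Δreserves = +184B, Δdeposits = +143B.
Δrequired reserves = 10% × +143B = +14.3B.
Δexcess reserves = Δreserves − Δrequired = +184B − (+14.3B) = +169.7 billion.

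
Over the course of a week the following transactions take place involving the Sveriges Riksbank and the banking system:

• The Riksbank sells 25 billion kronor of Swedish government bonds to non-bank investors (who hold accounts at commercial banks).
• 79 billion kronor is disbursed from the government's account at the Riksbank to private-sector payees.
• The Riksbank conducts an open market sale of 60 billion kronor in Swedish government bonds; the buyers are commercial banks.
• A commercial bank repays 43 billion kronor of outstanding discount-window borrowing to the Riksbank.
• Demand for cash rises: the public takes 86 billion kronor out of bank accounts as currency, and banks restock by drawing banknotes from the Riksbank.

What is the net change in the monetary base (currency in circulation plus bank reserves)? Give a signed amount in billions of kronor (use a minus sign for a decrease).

-49 billion

Asset sale (to non-banks) 25 billion kronor: Riksbank balance sheet contracts → −25B.
Government spending 79 billion kronor: a non-base liability converts back to reserves → +79B.
OMO sale (to banks) 60 billion kronor: Riksbank balance sheet contracts → −60B.
Discount-window repayment 43 billion kronor: Riksbank balance sheet contracts → −43B.
Currency withdrawal 86 billion kronor: just a shift between currency and reserves — both are base money → 0.
Net: −25 + 79 − 60 − 43 + 0 = -49 billion.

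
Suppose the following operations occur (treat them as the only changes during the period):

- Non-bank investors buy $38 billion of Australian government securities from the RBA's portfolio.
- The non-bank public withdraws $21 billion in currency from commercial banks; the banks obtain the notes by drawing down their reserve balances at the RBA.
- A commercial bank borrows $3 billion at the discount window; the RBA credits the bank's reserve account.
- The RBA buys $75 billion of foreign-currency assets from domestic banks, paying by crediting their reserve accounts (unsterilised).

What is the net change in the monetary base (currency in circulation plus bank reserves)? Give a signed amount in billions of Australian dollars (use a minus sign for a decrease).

Asset sale (to non-banks) $38 billion: RBA balance sheet contracts → −$38B.
Currency withdrawal $21 billion: just a shift between currency and reserves — both are base money → 0.
Discount-window loan $3 billion: RBA balance sheet expands → +$3B.
FX purchase $75 billion: RBA balance sheet expands → +$75B.
Net: −38 + 0 + 3 + 75 = +$40 billion.

+$40 billion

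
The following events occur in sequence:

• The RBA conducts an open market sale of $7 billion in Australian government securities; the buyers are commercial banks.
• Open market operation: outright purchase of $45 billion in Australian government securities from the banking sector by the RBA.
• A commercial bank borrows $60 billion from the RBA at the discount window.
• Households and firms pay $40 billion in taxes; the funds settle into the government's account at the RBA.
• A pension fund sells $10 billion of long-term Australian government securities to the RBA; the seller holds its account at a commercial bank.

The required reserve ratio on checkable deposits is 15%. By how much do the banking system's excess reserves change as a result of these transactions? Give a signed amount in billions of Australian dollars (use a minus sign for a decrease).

+$72.5 billion

OMO sale (to banks) $7 billion: reserves −$7B, deposits 0.
OMO purchase (from banks) $45 billion: reserves +$45B, deposits 0.
Discount-window loan $60 billion: reserves +$60B, deposits 0.
Government account inflow $40 billion: reserves −$40B, deposits −$40B.
Asset purchase (from non-banks) $10 billion: reserves +$10B, deposits +$10B.
Totals: Δreserves = +$68B, Δdeposits = −$30B.
Δrequired reserves = 15% × −$30B = −$4.5B.
Δexcess reserves = Δreserves − Δrequired = +$68B − (−$4.5B) = +$72.5 billion.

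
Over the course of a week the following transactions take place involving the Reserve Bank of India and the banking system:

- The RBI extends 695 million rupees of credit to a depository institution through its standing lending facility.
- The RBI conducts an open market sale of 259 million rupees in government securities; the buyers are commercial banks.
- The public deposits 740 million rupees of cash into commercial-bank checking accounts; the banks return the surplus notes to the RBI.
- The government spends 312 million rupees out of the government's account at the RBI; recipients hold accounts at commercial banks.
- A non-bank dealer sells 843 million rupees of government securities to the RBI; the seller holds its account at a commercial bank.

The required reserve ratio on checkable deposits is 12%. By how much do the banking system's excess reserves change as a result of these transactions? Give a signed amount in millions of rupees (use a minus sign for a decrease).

Discount-window loan 695 million rupees: reserves +695M, deposits 0.
OMO sale (to banks) 259 million rupees: reserves −259M, deposits 0.
Currency deposit 740 million rupees: reserves +740M, deposits +740M.
Government spending 312 million rupees: reserves +312M, deposits +312M.
Asset purchase (from non-banks) 843 million rupees: reserves +843M, deposits +843M.
Totals: Δreserves = +2331M, Δdeposits = +1895M.
Δrequired reserves = 12% × +1895M = +227.4M.
Δexcess reserves = Δreserves − Δrequired = +2331M − (+227.4M) = +2103.6 million.

+2103.6 million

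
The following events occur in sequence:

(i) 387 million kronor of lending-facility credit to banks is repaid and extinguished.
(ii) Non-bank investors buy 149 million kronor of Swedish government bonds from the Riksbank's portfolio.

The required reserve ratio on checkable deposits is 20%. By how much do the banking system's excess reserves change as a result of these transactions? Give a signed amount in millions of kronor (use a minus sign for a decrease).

Discount-window repayment 387 million kronor: reserves −387M, deposits 0.
Asset sale (to non-banks) 149 million kronor: reserves −149M, deposits −149M.
Totals: Δreserves = −536M, Δdeposits = −149M.
Δrequired reserves = 20% × −149M = −29.8M.
Δexcess reserves = Δreserves − Δrequired = −536M − (−29.8M) = -506.2 million.

-506.2 million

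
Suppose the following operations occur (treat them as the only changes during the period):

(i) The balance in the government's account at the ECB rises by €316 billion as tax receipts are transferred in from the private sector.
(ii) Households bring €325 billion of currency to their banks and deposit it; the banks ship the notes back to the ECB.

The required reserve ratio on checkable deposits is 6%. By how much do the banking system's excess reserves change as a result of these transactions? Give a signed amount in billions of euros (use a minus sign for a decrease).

Government account inflow €316 billion: reserves −€316B, deposits −€316B.
Currency deposit €325 billion: reserves +€325B, deposits +€325B.
Totals: Δreserves = +€9B, Δdeposits = +€9B.
Δrequired reserves = 6% × +€9B = +€0.54B.
Δexcess reserves = Δreserves − Δrequired = +€9B − (+€0.54B) = +€8.46 billion.

+€8.46 billion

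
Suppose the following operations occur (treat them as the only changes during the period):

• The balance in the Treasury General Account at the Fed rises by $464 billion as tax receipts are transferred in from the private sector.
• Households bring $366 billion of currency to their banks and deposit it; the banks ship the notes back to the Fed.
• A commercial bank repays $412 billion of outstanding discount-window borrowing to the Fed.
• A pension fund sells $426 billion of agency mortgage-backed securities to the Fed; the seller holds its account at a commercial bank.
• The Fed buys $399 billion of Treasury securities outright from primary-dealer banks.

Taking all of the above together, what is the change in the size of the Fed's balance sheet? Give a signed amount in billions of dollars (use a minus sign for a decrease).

+$413 billion

Fed balance sheet:
  Assets:      Securities +$825B, Loans to banks −$412B
  Liabilities: Bank reserves +$315B, Currency in circulation −$366B, Government deposits +$464B
Commercial banking system:
  Assets:      Reserves at CB +$315B, Securities −$399B
  Liabilities: Checkable deposits +$328B, Borrowings from CB −$412B
Change in total Fed assets = +$413 billion.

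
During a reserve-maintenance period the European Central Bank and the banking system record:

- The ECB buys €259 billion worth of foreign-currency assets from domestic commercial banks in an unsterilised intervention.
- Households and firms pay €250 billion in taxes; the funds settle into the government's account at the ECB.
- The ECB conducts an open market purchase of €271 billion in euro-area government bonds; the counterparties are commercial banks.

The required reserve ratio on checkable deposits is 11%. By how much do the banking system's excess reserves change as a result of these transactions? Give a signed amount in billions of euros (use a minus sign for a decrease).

FX purchase €259 billion: reserves +€259B, deposits 0.
Government account inflow €250 billion: reserves −€250B, deposits −€250B.
OMO purchase (from banks) €271 billion: reserves +€271B, deposits 0.
Totals: Δreserves = +€280B, Δdeposits = −€250B.
Δrequired reserves = 11% × −€250B = −€27.5B.
Δexcess reserves = Δreserves − Δrequired = +€280B − (−€27.5B) = +€307.5 billion.

+€307.5 billion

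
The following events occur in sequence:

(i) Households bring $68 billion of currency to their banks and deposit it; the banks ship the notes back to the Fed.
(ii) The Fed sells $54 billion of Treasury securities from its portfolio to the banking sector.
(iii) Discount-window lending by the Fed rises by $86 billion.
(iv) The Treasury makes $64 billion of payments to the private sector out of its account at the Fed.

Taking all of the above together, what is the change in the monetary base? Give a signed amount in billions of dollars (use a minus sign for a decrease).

+$96 billion

Currency deposit $68 billion: just a shift between currency and reserves — both are base money → 0.
OMO sale (to banks) $54 billion: Fed balance sheet contracts → −$54B.
Discount-window loan $86 billion: Fed balance sheet expands → +$86B.
Government spending $64 billion: a non-base liability converts back to reserves → +$64B.
Net: 0 − 54 + 86 + 64 = +$96 billion.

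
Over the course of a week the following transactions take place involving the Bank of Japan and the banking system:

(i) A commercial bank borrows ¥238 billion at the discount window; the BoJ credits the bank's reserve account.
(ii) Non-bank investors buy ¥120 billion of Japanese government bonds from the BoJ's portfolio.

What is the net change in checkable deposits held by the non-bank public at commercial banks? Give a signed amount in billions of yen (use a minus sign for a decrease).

-¥120 billion

Discount-window loan ¥238 billion: the counterparty is a bank, so public deposits are unchanged → 0.
Asset sale (to non-banks) ¥120 billion: non-bank counterparties' bank balances fall → −¥120B.
Net: 0 − 120 = -¥120 billion.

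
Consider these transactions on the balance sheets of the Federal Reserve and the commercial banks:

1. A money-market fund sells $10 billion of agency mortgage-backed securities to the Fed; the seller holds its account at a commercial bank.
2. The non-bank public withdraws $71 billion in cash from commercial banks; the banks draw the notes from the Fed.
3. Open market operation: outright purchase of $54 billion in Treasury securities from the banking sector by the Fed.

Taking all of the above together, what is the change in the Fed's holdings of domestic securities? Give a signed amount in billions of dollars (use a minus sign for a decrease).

Fed balance sheet:
  Assets:      Securities +$64B
  Liabilities: Bank reserves −$7B, Currency in circulation +$71B
Commercial banking system:
  Assets:      Reserves at CB −$7B, Securities −$54B
  Liabilities: Checkable deposits −$61B
So the change in the Fed's holdings of domestic securities is +$64 billion.

+$64 billion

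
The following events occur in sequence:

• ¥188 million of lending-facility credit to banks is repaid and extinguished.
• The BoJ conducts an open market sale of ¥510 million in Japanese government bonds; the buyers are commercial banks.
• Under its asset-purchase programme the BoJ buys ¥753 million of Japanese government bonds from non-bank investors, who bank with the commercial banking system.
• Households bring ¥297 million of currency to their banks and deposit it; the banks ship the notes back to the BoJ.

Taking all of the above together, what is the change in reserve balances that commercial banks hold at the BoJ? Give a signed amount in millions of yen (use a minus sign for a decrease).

+¥352 million

Discount-window repayment ¥188 million: repayment is debited from reserves → −¥188M.
OMO sale (to banks) ¥510 million: the buying banks pay out of their reserve balances → −¥510M.
Asset purchase (from non-banks) ¥753 million: the BoJ pays by crediting reserve accounts → +¥753M.
Currency deposit ¥297 million: returned notes are swapped for reserve credit → +¥297M.
Net: −188 − 510 + 753 + 297 = +¥352 million.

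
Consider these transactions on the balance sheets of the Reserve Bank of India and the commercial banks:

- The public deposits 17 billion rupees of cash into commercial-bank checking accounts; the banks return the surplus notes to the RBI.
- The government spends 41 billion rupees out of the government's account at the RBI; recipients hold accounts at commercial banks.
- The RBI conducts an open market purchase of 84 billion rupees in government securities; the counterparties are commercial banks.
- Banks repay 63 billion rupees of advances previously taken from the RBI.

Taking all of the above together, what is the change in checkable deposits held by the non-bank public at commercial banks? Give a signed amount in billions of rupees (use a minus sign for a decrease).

+58 billion

Currency deposit 17 billion rupees: non-bank counterparties' bank balances rise → +17B.
Government spending 41 billion rupees: non-bank counterparties' bank balances rise → +41B.
OMO purchase (from banks) 84 billion rupees: the counterparty is a bank, so public deposits are unchanged → 0.
Discount-window repayment 63 billion rupees: the counterparty is a bank, so public deposits are unchanged → 0.
Net: 17 + 41 + 0 + 0 = +58 billion.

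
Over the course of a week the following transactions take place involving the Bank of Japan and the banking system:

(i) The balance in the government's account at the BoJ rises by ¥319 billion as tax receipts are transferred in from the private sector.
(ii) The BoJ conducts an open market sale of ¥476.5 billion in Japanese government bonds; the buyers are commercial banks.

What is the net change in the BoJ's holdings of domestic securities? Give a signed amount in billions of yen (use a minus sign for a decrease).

BoJ balance sheet:
  Assets:      Securities −¥476.5B
  Liabilities: Bank reserves −¥795.5B, Government deposits +¥319B
Commercial banking system:
  Assets:      Reserves at CB −¥795.5B, Securities +¥476.5B
  Liabilities: Checkable deposits −¥319B
So the change in the BoJ's holdings of domestic securities is -¥476.5 billion.

-¥476.5 billion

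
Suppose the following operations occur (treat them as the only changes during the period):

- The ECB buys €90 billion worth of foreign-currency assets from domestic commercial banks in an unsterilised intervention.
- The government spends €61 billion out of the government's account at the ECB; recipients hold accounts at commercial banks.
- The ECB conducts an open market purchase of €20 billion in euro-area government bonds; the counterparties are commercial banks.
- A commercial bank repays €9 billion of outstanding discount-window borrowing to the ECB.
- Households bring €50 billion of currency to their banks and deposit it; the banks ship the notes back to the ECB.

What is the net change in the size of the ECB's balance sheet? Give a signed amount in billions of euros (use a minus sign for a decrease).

+€101 billion

FX purchase €90 billion: an ECB asset is acquired → +€90B.
Government spending €61 billion: only the composition of liabilities changes → 0.
OMO purchase (from banks) €20 billion: an ECB asset is acquired → +€20B.
Discount-window repayment €9 billion: an ECB asset is shed → −€9B.
Currency deposit €50 billion: only the composition of liabilities changes → 0.
Net: 90 + 0 + 20 − 9 + 0 = +€101 billion.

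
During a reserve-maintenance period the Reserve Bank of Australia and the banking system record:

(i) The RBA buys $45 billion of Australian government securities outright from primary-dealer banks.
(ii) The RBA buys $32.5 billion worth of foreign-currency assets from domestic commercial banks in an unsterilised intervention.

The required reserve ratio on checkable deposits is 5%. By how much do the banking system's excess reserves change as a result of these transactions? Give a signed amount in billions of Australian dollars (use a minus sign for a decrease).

OMO purchase (from banks) $45 billion: reserves +$45B, deposits 0.
FX purchase $32.5 billion: reserves +$32.5B, deposits 0.
Totals: Δreserves = +$77.5B, Δdeposits = 0.
Δrequired reserves = 5% × 0 = 0.
Δexcess reserves = Δreserves − Δrequired = +$77.5B − (0) = +$77.5 billion.

+$77.5 billion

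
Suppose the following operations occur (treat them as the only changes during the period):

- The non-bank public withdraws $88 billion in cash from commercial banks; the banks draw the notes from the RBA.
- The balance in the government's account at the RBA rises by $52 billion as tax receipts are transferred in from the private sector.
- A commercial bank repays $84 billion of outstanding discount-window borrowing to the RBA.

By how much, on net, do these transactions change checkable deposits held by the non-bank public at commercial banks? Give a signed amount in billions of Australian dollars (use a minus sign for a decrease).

-$140 billion

Currency withdrawal $88 billion: non-bank counterparties' bank balances fall → −$88B.
Government account inflow $52 billion: non-bank counterparties' bank balances fall → −$52B.
Discount-window repayment $84 billion: the counterparty is a bank, so public deposits are unchanged → 0.
Net: −88 − 52 + 0 = -$140 billion.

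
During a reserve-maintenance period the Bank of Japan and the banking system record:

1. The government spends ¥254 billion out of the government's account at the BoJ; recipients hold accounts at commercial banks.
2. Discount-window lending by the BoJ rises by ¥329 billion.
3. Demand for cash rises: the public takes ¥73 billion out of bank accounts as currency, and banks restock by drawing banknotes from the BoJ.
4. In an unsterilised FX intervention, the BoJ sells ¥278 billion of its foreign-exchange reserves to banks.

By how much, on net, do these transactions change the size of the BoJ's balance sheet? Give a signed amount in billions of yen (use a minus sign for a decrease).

+¥51 billion

Government spending ¥254 billion: only the composition of liabilities changes → 0.
Discount-window loan ¥329 billion: a BoJ asset is acquired → +¥329B.
Currency withdrawal ¥73 billion: only the composition of liabilities changes → 0.
FX sale ¥278 billion: a BoJ asset is shed → −¥278B.
Net: 0 + 329 + 0 − 278 = +¥51 billion.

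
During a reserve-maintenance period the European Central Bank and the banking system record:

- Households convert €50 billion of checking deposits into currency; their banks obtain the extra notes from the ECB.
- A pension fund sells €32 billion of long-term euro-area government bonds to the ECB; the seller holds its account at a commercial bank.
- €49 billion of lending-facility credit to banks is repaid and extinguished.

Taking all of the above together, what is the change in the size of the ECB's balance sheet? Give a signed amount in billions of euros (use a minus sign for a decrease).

-€17 billion

Currency withdrawal €50 billion: only the composition of liabilities changes → 0.
Asset purchase (from non-banks) €32 billion: an ECB asset is acquired → +€32B.
Discount-window repayment €49 billion: an ECB asset is shed → −€49B.
Net: 0 + 32 − 49 = -€17 billion.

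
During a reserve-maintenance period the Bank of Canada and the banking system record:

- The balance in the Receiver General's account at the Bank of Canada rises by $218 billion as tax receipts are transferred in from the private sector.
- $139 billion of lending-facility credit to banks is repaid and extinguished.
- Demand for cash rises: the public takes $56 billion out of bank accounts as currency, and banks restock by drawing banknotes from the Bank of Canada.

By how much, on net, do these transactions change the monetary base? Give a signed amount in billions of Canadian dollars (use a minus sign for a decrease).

Government account inflow $218 billion: reserves shift to a non-base liability → −$218B.
Discount-window repayment $139 billion: Bank of Canada balance sheet contracts → −$139B.
Currency withdrawal $56 billion: just a shift between currency and reserves — both are base money → 0.
Net: −218 − 139 + 0 = -$357 billion.

-$357 billion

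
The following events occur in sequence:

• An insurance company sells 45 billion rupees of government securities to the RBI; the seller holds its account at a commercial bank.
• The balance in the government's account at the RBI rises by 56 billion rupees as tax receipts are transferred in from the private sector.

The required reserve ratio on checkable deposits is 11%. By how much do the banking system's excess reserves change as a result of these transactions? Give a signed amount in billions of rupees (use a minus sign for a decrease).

-9.79 billion

Asset purchase (from non-banks) 45 billion rupees: reserves +45B, deposits +45B.
Government account inflow 56 billion rupees: reserves −56B, deposits −56B.
Totals: Δreserves = −11B, Δdeposits = −11B.
Δrequired reserves = 11% × −11B = −1.21B.
Δexcess reserves = Δreserves − Δrequired = −11B − (−1.21B) = -9.79 billion.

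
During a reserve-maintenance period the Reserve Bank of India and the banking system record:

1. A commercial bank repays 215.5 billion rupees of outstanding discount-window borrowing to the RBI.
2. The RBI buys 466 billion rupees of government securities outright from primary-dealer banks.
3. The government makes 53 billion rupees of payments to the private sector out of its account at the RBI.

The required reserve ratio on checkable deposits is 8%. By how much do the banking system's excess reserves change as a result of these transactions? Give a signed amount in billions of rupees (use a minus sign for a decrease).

Discount-window repayment 215.5 billion rupees: reserves −215.5B, deposits 0.
OMO purchase (from banks) 466 billion rupees: reserves +466B, deposits 0.
Government spending 53 billion rupees: reserves +53B, deposits +53B.
Totals: Δreserves = +303.5B, Δdeposits = +53B.
Δrequired reserves = 8% × +53B = +4.24B.
Δexcess reserves = Δreserves − Δrequired = +303.5B − (+4.24B) = +299.26 billion.

+299.26 billion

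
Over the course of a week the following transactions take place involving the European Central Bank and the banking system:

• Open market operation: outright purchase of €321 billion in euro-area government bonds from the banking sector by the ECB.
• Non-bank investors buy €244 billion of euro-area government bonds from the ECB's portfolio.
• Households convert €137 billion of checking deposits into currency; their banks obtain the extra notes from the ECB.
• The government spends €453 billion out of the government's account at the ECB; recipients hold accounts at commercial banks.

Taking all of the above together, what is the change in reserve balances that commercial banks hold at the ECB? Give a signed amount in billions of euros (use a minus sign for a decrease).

ECB balance sheet:
  Assets:      Securities +€77B
  Liabilities: Bank reserves +€393B, Currency in circulation +€137B, Government deposits −€453B
So the change in reserve balances that commercial banks hold at the ECB is +€393 billion.

+€393 billion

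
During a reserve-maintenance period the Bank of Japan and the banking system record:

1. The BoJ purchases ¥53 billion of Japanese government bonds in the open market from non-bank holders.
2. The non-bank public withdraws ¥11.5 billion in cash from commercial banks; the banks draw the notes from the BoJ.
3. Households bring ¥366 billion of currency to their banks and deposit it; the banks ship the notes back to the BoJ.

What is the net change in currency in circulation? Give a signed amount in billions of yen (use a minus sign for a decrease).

-¥354.5 billion

Asset purchase (from non-banks) ¥53 billion: no currency enters or leaves circulation → 0.
Currency withdrawal ¥11.5 billion: notes leave the central bank → +¥11.5B.
Currency deposit ¥366 billion: notes return to the central bank → −¥366B.
Net: 0 + 11.5 − 366 = -¥354.5 billion.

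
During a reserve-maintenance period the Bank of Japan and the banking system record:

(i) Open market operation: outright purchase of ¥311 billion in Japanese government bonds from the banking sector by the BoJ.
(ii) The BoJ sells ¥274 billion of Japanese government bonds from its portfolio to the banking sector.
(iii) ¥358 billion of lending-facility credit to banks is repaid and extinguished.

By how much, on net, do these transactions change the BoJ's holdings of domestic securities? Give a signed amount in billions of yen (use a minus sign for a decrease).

BoJ balance sheet:
  Assets:      Securities +¥37B, Loans to banks −¥358B
  Liabilities: Bank reserves −¥321B
Commercial banking system:
  Assets:      Reserves at CB −¥321B, Securities −¥37B
  Liabilities: Borrowings from CB −¥358B
So the change in the BoJ's holdings of domestic securities is +¥37 billion.

+¥37 billion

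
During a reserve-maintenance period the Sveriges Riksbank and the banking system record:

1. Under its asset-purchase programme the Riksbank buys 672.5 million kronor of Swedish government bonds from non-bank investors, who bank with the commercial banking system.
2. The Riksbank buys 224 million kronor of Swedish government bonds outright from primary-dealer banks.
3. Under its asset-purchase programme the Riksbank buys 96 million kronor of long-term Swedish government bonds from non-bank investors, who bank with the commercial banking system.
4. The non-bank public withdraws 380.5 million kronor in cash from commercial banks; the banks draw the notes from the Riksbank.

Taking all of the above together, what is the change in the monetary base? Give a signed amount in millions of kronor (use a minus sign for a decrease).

Riksbank balance sheet:
  Assets:      Securities +992.5M
  Liabilities: Bank reserves +612M, Currency in circulation +380.5M
Monetary base = currency + reserves: +380.5M + (+612M) = +992.5 million.

+992.5 million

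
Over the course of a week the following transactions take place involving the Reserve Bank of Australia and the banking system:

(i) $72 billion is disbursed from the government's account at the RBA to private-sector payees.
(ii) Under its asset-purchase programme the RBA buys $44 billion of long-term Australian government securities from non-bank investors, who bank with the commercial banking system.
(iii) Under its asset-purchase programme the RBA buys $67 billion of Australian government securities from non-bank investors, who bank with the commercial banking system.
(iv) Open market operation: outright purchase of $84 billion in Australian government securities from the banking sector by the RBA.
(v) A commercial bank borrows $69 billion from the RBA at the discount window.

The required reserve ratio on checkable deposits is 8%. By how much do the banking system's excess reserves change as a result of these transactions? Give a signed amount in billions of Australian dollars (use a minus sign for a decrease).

+$321.36 billion

Government spending $72 billion: reserves +$72B, deposits +$72B.
Asset purchase (from non-banks) $44 billion: reserves +$44B, deposits +$44B.
Asset purchase (from non-banks) $67 billion: reserves +$67B, deposits +$67B.
OMO purchase (from banks) $84 billion: reserves +$84B, deposits 0.
Discount-window loan $69 billion: reserves +$69B, deposits 0.
Totals: Δreserves = +$336B, Δdeposits = +$183B.
Δrequired reserves = 8% × +$183B = +$14.64B.
Δexcess reserves = Δreserves − Δrequired = +$336B − (+$14.64B) = +$321.36 billion.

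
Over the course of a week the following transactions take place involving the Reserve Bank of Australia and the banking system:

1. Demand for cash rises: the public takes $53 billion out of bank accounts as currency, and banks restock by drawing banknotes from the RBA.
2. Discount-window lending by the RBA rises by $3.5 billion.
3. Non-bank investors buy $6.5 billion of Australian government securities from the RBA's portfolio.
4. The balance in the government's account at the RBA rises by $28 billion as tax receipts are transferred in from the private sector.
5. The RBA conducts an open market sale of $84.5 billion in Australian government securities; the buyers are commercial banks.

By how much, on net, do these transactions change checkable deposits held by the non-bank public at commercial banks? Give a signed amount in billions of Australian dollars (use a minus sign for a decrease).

RBA balance sheet:
  Assets:      Securities −$91B, Loans to banks +$3.5B
  Liabilities: Bank reserves −$168.5B, Currency in circulation +$53B, Government deposits +$28B
Commercial banking system:
  Assets:      Reserves at CB −$168.5B, Securities +$84.5B
  Liabilities: Checkable deposits −$87.5B, Borrowings from CB +$3.5B
So the change in checkable deposits held by the non-bank public at commercial banks is -$87.5 billion.

-$87.5 billion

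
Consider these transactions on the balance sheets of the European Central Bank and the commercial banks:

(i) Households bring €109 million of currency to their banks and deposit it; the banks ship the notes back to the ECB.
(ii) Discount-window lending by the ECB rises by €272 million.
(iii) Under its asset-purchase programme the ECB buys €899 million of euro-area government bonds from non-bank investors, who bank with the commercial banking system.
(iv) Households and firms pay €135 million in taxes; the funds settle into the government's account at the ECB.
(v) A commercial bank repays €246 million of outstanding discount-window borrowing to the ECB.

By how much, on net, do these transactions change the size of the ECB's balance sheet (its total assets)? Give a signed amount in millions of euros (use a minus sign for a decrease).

ECB balance sheet:
  Assets:      Securities +€899M, Loans to banks +€26M
  Liabilities: Bank reserves +€899M, Currency in circulation −€109M, Government deposits +€135M
Change in total ECB assets = +€925 million.

+€925 million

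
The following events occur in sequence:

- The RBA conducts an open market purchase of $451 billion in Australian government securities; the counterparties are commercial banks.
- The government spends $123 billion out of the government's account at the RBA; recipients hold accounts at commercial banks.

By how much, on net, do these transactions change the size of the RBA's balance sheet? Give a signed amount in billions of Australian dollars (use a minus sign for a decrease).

+$451 billion

OMO purchase (from banks) $451 billion: an RBA asset is acquired → +$451B.
Government spending $123 billion: only the composition of liabilities changes → 0.
Net: 451 + 0 = +$451 billion.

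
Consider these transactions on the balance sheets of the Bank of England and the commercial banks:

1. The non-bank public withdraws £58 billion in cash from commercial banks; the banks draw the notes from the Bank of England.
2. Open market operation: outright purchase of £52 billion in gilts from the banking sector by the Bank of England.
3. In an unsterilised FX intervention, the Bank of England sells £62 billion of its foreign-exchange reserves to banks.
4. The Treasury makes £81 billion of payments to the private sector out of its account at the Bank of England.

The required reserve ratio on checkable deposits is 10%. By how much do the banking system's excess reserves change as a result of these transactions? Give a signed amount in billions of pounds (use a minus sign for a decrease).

+£10.7 billion

Currency withdrawal £58 billion: reserves −£58B, deposits −£58B.
OMO purchase (from banks) £52 billion: reserves +£52B, deposits 0.
FX sale £62 billion: reserves −£62B, deposits 0.
Government spending £81 billion: reserves +£81B, deposits +£81B.
Totals: Δreserves = +£13B, Δdeposits = +£23B.
Δrequired reserves = 10% × +£23B = +£2.3B.
Δexcess reserves = Δreserves − Δrequired = +£13B − (+£2.3B) = +£10.7 billion.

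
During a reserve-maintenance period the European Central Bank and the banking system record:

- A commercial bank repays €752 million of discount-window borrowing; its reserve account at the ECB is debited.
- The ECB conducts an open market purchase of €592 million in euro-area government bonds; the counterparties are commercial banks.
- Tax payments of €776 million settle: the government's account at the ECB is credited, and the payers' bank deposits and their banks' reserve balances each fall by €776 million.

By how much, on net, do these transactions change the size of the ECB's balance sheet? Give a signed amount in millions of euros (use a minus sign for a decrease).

-€160 million

ECB balance sheet:
  Assets:      Securities +€592M, Loans to banks −€752M
  Liabilities: Bank reserves −€936M, Government deposits +€776M
Change in total ECB assets = -€160 million.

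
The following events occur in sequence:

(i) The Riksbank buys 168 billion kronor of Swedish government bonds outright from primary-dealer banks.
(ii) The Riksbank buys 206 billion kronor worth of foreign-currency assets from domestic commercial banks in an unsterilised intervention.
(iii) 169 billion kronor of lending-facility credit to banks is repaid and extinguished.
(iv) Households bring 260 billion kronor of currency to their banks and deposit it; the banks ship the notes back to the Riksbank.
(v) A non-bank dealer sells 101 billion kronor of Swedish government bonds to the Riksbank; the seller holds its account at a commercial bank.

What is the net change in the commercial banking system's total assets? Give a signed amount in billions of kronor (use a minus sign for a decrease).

Riksbank balance sheet:
  Assets:      Securities +269B, Loans to banks −169B, Foreign assets +206B
  Liabilities: Bank reserves +566B, Currency in circulation −260B
Commercial banking system:
  Assets:      Reserves at CB +566B, Securities −168B, Foreign assets −206B
  Liabilities: Checkable deposits +361B, Borrowings from CB −169B
Change in total bank assets = +192 billion.

+192 billion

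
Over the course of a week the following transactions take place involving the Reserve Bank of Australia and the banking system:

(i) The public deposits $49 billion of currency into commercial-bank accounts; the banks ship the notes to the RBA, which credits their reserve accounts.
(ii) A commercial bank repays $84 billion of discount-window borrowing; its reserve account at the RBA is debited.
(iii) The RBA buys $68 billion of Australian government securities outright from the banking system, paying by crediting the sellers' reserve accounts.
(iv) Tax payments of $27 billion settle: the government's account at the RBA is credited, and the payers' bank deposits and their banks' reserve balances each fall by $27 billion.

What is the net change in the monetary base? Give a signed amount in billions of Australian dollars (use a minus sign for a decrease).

-$43 billion

RBA balance sheet:
  Assets:      Securities +$68B, Loans to banks −$84B
  Liabilities: Bank reserves +$6B, Currency in circulation −$49B, Government deposits +$27B
Monetary base = currency + reserves: −$49B + (+$6B) = -$43 billion.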